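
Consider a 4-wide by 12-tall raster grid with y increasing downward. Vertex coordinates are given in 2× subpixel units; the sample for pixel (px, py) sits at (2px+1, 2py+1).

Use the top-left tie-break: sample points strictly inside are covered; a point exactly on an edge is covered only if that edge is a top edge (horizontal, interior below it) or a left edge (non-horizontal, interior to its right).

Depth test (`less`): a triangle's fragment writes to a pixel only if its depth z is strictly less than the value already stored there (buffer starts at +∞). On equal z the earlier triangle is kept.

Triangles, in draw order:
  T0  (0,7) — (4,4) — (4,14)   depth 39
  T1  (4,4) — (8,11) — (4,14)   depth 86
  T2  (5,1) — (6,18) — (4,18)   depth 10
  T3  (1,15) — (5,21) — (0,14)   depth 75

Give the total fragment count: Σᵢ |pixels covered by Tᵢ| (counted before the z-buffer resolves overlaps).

T0:
  2·area = 40
  edge (0, 7)→(4, 4): d=(4,-3) top-left  bias=+0
  edge (4, 4)→(4, 14): d=(0,10) right/bottom  bias=-1
  edge (4, 14)→(0, 7): d=(-4,-7) top-left  bias=+0
    (1,2)@(3, 5): e=[1,10,29] → X
    (2,2)@(5, 5): e=[7,-10,43] → .
    (0,3)@(1, 7): e=[3,30,7] → X
    (2,3)@(5, 7): e=[15,-10,35] → .
    (0,4)@(1, 9): e=[11,30,-1] → .
    (1,4)@(3, 9): e=[17,10,13] → X
    (2,4)@(5, 9): e=[23,-10,27] → .
    (1,5)@(3, 11): e=[25,10,5] → X
    (2,5)@(5, 11): e=[31,-10,19] → .
    (1,6)@(3, 13): e=[33,10,-3] → .
  covered (5 px):
    . . . .
    . . . .
    . X . .
    X X . .
    . X . .
    . X . .
    . . . .
    . . . .
    . . . .
    . . . .
    . . . .
    . . . .
T1:
  2·area = 40
  edge (4, 4)→(8, 11): d=(4,7) right/bottom  bias=-1
  edge (8, 11)→(4, 14): d=(-4,3) right/bottom  bias=-1
  edge (4, 14)→(4, 4): d=(0,-10) top-left  bias=+0
    (2,3)@(5, 7): e=[5,25,10] → X
    (3,3)@(7, 7): e=[-9,19,30] → .
    (2,4)@(5, 9): e=[13,17,10] → X
    (3,4)@(7, 9): e=[-1,11,30] → .
    (2,5)@(5, 11): e=[21,9,10] → X
    (3,5)@(7, 11): e=[7,3,30] → X
    (2,6)@(5, 13): e=[29,1,10] → X
    (3,6)@(7, 13): e=[15,-5,30] → .
    (2,7)@(5, 15): e=[37,-7,10] → .
  covered (5 px):
    . . . .
    . . . .
    . . . .
    . . X .
    . . X .
    . . X X
    . . X .
    . . . .
    . . . .
    . . . .
    . . . .
    . . . .
T2:
  2·area = 34
  edge (5, 1)→(6, 18): d=(1,17) right/bottom  bias=-1
  edge (6, 18)→(4, 18): d=(-2,0) right/bottom  bias=-1
  edge (4, 18)→(5, 1): d=(1,-17) top-left  bias=+0
    (2,0)@(5, 1): e=[0,34,0] → .  [on edge]
    (2,1)@(5, 3): e=[2,30,2] → X
    (3,1)@(7, 3): e=[-32,30,36] → .
    (2,2)@(5, 5): e=[4,26,4] → X
    (3,2)@(7, 5): e=[-30,26,38] → .
    (2,3)@(5, 7): e=[6,22,6] → X
    (3,3)@(7, 7): e=[-28,22,40] → .
    (2,4)@(5, 9): e=[8,18,8] → X
    (3,4)@(7, 9): e=[-26,18,42] → .
    (2,5)@(5, 11): e=[10,14,10] → X
    (3,5)@(7, 11): e=[-24,14,44] → .
    (2,6)@(5, 13): e=[12,10,12] → X
  covered (8 px):
    . . . .
    . . X .
    . . X .
    . . X .
    . . X .
    . . X .
    . . X .
    . . X .
    . . X .
    . . . .
    . . . .
    . . . .
T3:
  2·area = 2
  edge (1, 15)→(5, 21): d=(4,6) right/bottom  bias=-1
  edge (5, 21)→(0, 14): d=(-5,-7) top-left  bias=+0
  edge (0, 14)→(1, 15): d=(1,1) right/bottom  bias=-1
    (0,7)@(1, 15): e=[0,2,0] → .  [on edge]
    (1,8)@(3, 17): e=[-4,6,0] → .  [on edge]
    (2,9)@(5, 19): e=[-8,10,0] → .  [on edge]
    (2,10)@(5, 21): e=[0,0,2] → .  [on edge]
    (3,10)@(7, 21): e=[-12,14,0] → .  [on edge]
  covered (0 px):
    . . . .
    . . . .
    . . . .
    . . . .
    . . . .
    . . . .
    . . . .
    . . . .
    . . . .
    . . . .
    . . . .
    . . . .

Result: 18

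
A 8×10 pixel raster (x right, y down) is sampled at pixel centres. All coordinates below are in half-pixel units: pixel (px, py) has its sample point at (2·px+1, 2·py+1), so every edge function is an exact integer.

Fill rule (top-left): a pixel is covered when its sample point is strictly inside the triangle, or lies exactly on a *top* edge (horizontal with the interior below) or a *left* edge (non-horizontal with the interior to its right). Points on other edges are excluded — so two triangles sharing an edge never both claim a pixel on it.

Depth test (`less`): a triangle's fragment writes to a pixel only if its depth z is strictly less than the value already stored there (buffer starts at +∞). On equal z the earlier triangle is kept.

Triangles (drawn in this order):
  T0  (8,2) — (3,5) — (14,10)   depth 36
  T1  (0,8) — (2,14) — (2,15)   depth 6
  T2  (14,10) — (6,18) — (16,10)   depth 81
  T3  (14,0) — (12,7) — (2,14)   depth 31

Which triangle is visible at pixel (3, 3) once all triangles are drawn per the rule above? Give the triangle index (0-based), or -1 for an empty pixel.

T0:
  2·area = 58  (B↔C swapped to make it positive)
  edge (8, 2)→(14, 10): d=(6,8) right/bottom  bias=-1
  edge (14, 10)→(3, 5): d=(-11,-5) top-left  bias=+0
  edge (3, 5)→(8, 2): d=(5,-3) top-left  bias=+0
    (3,1)@(7, 3): e=[14,42,2] → █
    (4,1)@(9, 3): e=[-2,52,8] → ·
    (1,2)@(3, 5): e=[58,0,0] → █  [on edge]
    (2,2)@(5, 5): e=[42,10,6] → █
    (4,2)@(9, 5): e=[10,30,18] → █
    (5,2)@(11, 5): e=[-6,40,24] → ·
    (1,3)@(3, 7): e=[70,-22,10] → ·
    (2,3)@(5, 7): e=[54,-12,16] → ·
    (3,3)@(7, 7): e=[38,-2,22] → ·
    (4,3)@(9, 7): e=[22,8,28] → █
    (5,3)@(11, 7): e=[6,18,34] → █
    (6,3)@(13, 7): e=[-10,28,40] → ·
  covered (8 px):
    · · · · · · · ·
    · · · █ · · · ·
    · █ █ █ █ · · ·
    · · · · █ █ · ·
    · · · · · · █ ·
    · · · · · · · ·
    · · · · · · · ·
    · · · · · · · ·
    · · · · · · · ·
    · · · · · · · ·
T1:
  2·area = 2
  edge (0, 8)→(2, 14): d=(2,6) right/bottom  bias=-1
  edge (2, 14)→(2, 15): d=(0,1) right/bottom  bias=-1
  edge (2, 15)→(0, 8): d=(-2,-7) top-left  bias=+0
    (0,5)@(1, 11): e=[0,1,1] → ·  [on edge]
    (1,8)@(3, 17): e=[0,-1,3] → ·  [on edge]
  covered (0 px):
    · · · · · · · ·
    · · · · · · · ·
    · · · · · · · ·
    · · · · · · · ·
    · · · · · · · ·
    · · · · · · · ·
    · · · · · · · ·
    · · · · · · · ·
    · · · · · · · ·
    · · · · · · · ·
T2:
  2·area = 16  (B↔C swapped to make it positive)
  edge (14, 10)→(16, 10): d=(2,0) top-left  bias=+0
  edge (16, 10)→(6, 18): d=(-10,8) right/bottom  bias=-1
  edge (6, 18)→(14, 10): d=(8,-8) top-left  bias=+0
    (7,4)@(15, 9): e=[-2,18,0] → ·  [on edge]
    (6,5)@(13, 11): e=[2,14,0] → █  [on edge]
    (7,5)@(15, 11): e=[2,-2,16] → ·
    (5,6)@(11, 13): e=[6,10,0] → █  [on edge]
    (6,6)@(13, 13): e=[6,-6,16] → ·
    (4,7)@(9, 15): e=[10,6,0] → █  [on edge]
    (5,7)@(11, 15): e=[10,-10,16] → ·
    (3,8)@(7, 17): e=[14,2,0] → █  [on edge]
    (4,8)@(9, 17): e=[14,-14,16] → ·
    (2,9)@(5, 19): e=[18,-2,0] → ·  [on edge]
    (3,9)@(7, 19): e=[18,-18,16] → ·
  covered (4 px):
    · · · · · · · ·
    · · · · · · · ·
    · · · · · · · ·
    · · · · · · · ·
    · · · · · · · ·
    · · · · · · █ ·
    · · · · · █ · ·
    · · · · █ · · ·
    · · · █ · · · ·
    · · · · · · · ·
T3:
  2·area = 56
  edge (14, 0)→(12, 7): d=(-2,7) right/bottom  bias=-1
  edge (12, 7)→(2, 14): d=(-10,7) right/bottom  bias=-1
  edge (2, 14)→(14, 0): d=(12,-14) top-left  bias=+0
    (6,1)@(13, 3): e=[1,33,22] → █
    (7,1)@(15, 3): e=[-13,19,50] → ·
    (5,2)@(11, 5): e=[11,27,18] → █
    (6,2)@(13, 5): e=[-3,13,46] → ·
    (4,3)@(9, 7): e=[21,21,14] → █
    (6,3)@(13, 7): e=[-7,-7,70] → ·
    (3,4)@(7, 9): e=[31,15,10] → █
    (5,4)@(11, 9): e=[3,-13,66] → ·
    (2,5)@(5, 11): e=[41,9,6] → █
    (3,5)@(7, 11): e=[27,-5,34] → ·
    (4,5)@(9, 11): e=[13,-19,62] → ·
    (1,6)@(3, 13): e=[51,3,2] → █
  covered (8 px):
    · · · · · · · ·
    · · · · · · █ ·
    · · · · · █ · ·
    · · · · █ █ · ·
    · · · █ █ · · ·
    · · █ · · · · ·
    · █ · · · · · ·
    · · · · · · · ·
    · · · · · · · ·
    · · · · · · · ·

Z-buffer (winner per pixel, '.' = empty):
  . . . . . . . .
  . . . 0 . . 3 .
  . 0 0 0 0 3 . .
  . . . . 3 3 . .
  . . . 3 3 . 0 .
  . . 3 . . . 2 .
  . 3 . . . 2 . .
  . . . . 2 . . .
  . . . 2 . . . .
  . . . . . . . .

Final: -1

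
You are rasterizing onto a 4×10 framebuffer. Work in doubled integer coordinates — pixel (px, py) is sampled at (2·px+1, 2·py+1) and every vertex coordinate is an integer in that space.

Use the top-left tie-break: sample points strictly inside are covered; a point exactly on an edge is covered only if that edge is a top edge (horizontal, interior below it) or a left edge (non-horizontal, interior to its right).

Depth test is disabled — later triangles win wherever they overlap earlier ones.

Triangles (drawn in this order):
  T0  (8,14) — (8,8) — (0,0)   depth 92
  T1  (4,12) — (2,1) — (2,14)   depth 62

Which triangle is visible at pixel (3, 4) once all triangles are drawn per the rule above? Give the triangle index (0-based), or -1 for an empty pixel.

T0:
  2·area = 48  (B↔C swapped to make it positive)
  edge (8, 14)→(0, 0): d=(-8,-14) top-left  bias=+0
  edge (0, 0)→(8, 8): d=(8,8) right/bottom  bias=-1
  edge (8, 8)→(8, 14): d=(0,6) right/bottom  bias=-1
    (0,0)@(1, 1): e=[6,0,42] → ·  [on edge]
    (1,1)@(3, 3): e=[18,0,30] → ·  [on edge]
    (1,2)@(3, 5): e=[2,16,30] → #
    (2,2)@(5, 5): e=[30,0,18] → ·  [on edge]
    (1,3)@(3, 7): e=[-14,32,30] → ·
    (2,3)@(5, 7): e=[14,16,18] → #
    (3,3)@(7, 7): e=[42,0,6] → ·  [on edge]
    (2,4)@(5, 9): e=[-2,32,18] → ·
    (3,4)@(7, 9): e=[26,16,6] → #
    (3,5)@(7, 11): e=[10,32,6] → #
    (3,6)@(7, 13): e=[-6,48,6] → ·
  covered (4 px):
    · · · ·
    · · · ·
    · # · ·
    · · # ·
    · · · #
    · · · #
    · · · ·
    · · · ·
    · · · ·
    · · · ·
T1:
  2·area = 26  (B↔C swapped to make it positive)
  edge (4, 12)→(2, 14): d=(-2,2) right/bottom  bias=-1
  edge (2, 14)→(2, 1): d=(0,-13) top-left  bias=+0
  edge (2, 1)→(4, 12): d=(2,11) right/bottom  bias=-1
    (1,3)@(3, 7): e=[12,13,1] → #
    (2,3)@(5, 7): e=[8,39,-21] → ·
    (1,4)@(3, 9): e=[8,13,5] → #
    (2,4)@(5, 9): e=[4,39,-17] → ·
    (3,4)@(7, 9): e=[0,65,-39] → ·  [on edge]
    (1,5)@(3, 11): e=[4,13,9] → #
    (2,5)@(5, 11): e=[0,39,-13] → ·  [on edge]
    (1,6)@(3, 13): e=[0,13,13] → ·  [on edge]
    (0,7)@(1, 15): e=[0,-13,39] → ·  [on edge]
  covered (3 px):
    · · · ·
    · · · ·
    · · · ·
    · # · ·
    · # · ·
    · # · ·
    · · · ·
    · · · ·
    · · · ·
    · · · ·

Z-buffer (winner per pixel, '.' = empty):
  . . . .
  . . . .
  . 0 . .
  . 1 0 .
  . 1 . 0
  . 1 . 0
  . . . .
  . . . .
  . . . .
  . . . .

Result: 0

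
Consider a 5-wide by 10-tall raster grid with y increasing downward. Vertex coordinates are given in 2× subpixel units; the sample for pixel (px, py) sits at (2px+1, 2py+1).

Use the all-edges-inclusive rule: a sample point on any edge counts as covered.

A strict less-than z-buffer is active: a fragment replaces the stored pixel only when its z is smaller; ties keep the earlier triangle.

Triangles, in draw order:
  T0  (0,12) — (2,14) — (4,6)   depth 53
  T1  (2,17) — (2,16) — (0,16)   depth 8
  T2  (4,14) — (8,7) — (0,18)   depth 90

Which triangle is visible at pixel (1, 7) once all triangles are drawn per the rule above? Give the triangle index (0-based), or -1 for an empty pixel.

T0:
  2·area = 20  (B↔C swapped to make it positive)
  edge (0, 12)→(4, 6): d=(4,-6) inclusive
  edge (4, 6)→(2, 14): d=(-2,8) inclusive
  edge (2, 14)→(0, 12): d=(-2,-2) inclusive
    (1,4)@(3, 9): e=[6,2,12] → X
    (2,4)@(5, 9): e=[18,-14,16] → .
    (0,5)@(1, 11): e=[2,14,4] → X
    (1,5)@(3, 11): e=[14,-2,8] → .
    (0,6)@(1, 13): e=[10,10,0] → X  [on edge]
    (1,6)@(3, 13): e=[22,-6,4] → .
    (0,7)@(1, 15): e=[18,6,-4] → .
    (1,7)@(3, 15): e=[30,-10,0] → .  [on edge]
    (2,8)@(5, 17): e=[50,-30,0] → .  [on edge]
    (3,9)@(7, 19): e=[70,-50,0] → .  [on edge]
  covered (3 px):
    . . . . .
    . . . . .
    . . . . .
    . . . . .
    . X . . .
    X . . . .
    X . . . .
    . . . . .
    . . . . .
    . . . . .
T1:
  2·area = 2  (B↔C swapped to make it positive)
  edge (2, 17)→(0, 16): d=(-2,-1) inclusive
  edge (0, 16)→(2, 16): d=(2,0) inclusive
  edge (2, 16)→(2, 17): d=(0,1) inclusive
  covered (0 px):
    . . . . .
    . . . . .
    . . . . .
    . . . . .
    . . . . .
    . . . . .
    . . . . .
    . . . . .
    . . . . .
    . . . . .
T2:
  2·area = 12  (B↔C swapped to make it positive)
  edge (4, 14)→(0, 18): d=(-4,4) inclusive
  edge (0, 18)→(8, 7): d=(8,-11) inclusive
  edge (8, 7)→(4, 14): d=(-4,7) inclusive
    (4,4)@(9, 9): e=[0,27,-15] → .  [on edge]
    (3,5)@(7, 11): e=[0,21,-9] → .  [on edge]
    (2,6)@(5, 13): e=[0,15,-3] → .  [on edge]
    (1,7)@(3, 15): e=[0,9,3] → X  [on edge]
    (2,7)@(5, 15): e=[-8,31,-11] → .
    (0,8)@(1, 17): e=[0,3,9] → X  [on edge]
    (1,8)@(3, 17): e=[-8,25,-5] → .
    (0,9)@(1, 19): e=[-8,19,1] → .
  covered (2 px):
    . . . . .
    . . . . .
    . . . . .
    . . . . .
    . . . . .
    . . . . .
    . . . . .
    . X . . .
    X . . . .
    . . . . .

Z-buffer (winner per pixel, '.' = empty):
  . . . . .
  . . . . .
  . . . . .
  . . . . .
  . 0 . . .
  0 . . . .
  0 . . . .
  . 2 . . .
  2 . . . .
  . . . . .

Result: 2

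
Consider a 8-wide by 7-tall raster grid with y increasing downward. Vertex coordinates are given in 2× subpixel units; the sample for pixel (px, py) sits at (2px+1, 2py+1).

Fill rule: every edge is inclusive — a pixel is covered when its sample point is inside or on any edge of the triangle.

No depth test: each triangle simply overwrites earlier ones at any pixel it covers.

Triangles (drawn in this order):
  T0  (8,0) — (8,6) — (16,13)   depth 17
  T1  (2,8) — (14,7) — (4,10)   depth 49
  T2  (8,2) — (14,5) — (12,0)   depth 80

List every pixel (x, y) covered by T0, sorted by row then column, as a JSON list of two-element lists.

T0:
  2·area = 48  (B↔C swapped to make it positive)
  edge (8, 0)→(16, 13): d=(8,13) inclusive
  edge (16, 13)→(8, 6): d=(-8,-7) inclusive
  edge (8, 6)→(8, 0): d=(0,-6) inclusive
    (4,1)@(9, 3): e=[11,31,6] → █
    (5,1)@(11, 3): e=[-15,45,18] → ·
    (4,2)@(9, 5): e=[27,15,6] → █
    (5,2)@(11, 5): e=[1,29,18] → █
    (6,2)@(13, 5): e=[-25,43,30] → ·
    (4,3)@(9, 7): e=[43,-1,6] → ·
    (5,3)@(11, 7): e=[17,13,18] → █
    (6,3)@(13, 7): e=[-9,27,30] → ·
    (5,4)@(11, 9): e=[33,-3,18] → ·
    (6,4)@(13, 9): e=[7,11,30] → █
    (7,4)@(15, 9): e=[-19,25,42] → ·
    (6,5)@(13, 11): e=[23,-5,30] → ·
  covered (5 px):
    · · · · · · · ·
    · · · · █ · · ·
    · · · · █ █ · ·
    · · · · · █ · ·
    · · · · · · █ ·
    · · · · · · · ·
    · · · · · · · ·
T1:
  2·area = 26
  edge (2, 8)→(14, 7): d=(12,-1) inclusive
  edge (14, 7)→(4, 10): d=(-10,3) inclusive
  edge (4, 10)→(2, 8): d=(-2,-2) inclusive
    (0,3)@(1, 7): e=[-13,39,0] → ·  [on edge]
    (1,4)@(3, 9): e=[13,13,0] → █  [on edge]
    (2,4)@(5, 9): e=[15,7,4] → █
    (3,4)@(7, 9): e=[17,1,8] → █
    (4,4)@(9, 9): e=[19,-5,12] → ·
    (1,5)@(3, 11): e=[37,-7,-4] → ·
    (2,5)@(5, 11): e=[39,-13,0] → ·  [on edge]
    (3,5)@(7, 11): e=[41,-19,4] → ·
    (3,6)@(7, 13): e=[65,-39,0] → ·  [on edge]
  covered (3 px):
    · · · · · · · ·
    · · · · · · · ·
    · · · · · · · ·
    · · · · · · · ·
    · █ █ █ · · · ·
    · · · · · · · ·
    · · · · · · · ·
T2:
  2·area = 24  (B↔C swapped to make it positive)
  edge (8, 2)→(12, 0): d=(4,-2) inclusive
  edge (12, 0)→(14, 5): d=(2,5) inclusive
  edge (14, 5)→(8, 2): d=(-6,-3) inclusive
    (5,0)@(11, 1): e=[2,7,15] → █
    (6,0)@(13, 1): e=[6,-3,21] → ·
    (5,1)@(11, 3): e=[10,11,3] → █
    (6,1)@(13, 3): e=[14,1,9] → █
    (7,1)@(15, 3): e=[18,-9,15] → ·
    (5,2)@(11, 5): e=[18,15,-9] → ·
    (6,2)@(13, 5): e=[22,5,-3] → ·
  covered (3 px):
    · · · · · █ · ·
    · · · · · █ █ ·
    · · · · · · · ·
    · · · · · · · ·
    · · · · · · · ·
    · · · · · · · ·
    · · · · · · · ·

Final: [[4,1],[4,2],[5,2],[5,3],[6,4]]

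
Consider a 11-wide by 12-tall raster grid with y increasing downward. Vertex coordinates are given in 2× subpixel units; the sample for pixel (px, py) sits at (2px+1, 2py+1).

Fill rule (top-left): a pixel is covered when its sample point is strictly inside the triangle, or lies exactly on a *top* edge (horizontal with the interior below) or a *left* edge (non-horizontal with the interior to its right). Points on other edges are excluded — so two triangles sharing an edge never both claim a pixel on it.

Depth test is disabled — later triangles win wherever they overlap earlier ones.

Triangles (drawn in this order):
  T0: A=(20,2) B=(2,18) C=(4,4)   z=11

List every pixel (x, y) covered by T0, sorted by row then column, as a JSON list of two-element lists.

T0:
  2·area = 220
  edge (20, 2)→(2, 18): d=(-18,16) right/bottom  bias=-1
  edge (2, 18)→(4, 4): d=(2,-14) top-left  bias=+0
  edge (4, 4)→(20, 2): d=(16,-2) top-left  bias=+0
    (6,1)@(13, 3): e=[94,124,2] → #
    (7,1)@(15, 3): e=[62,152,6] → #
    (8,1)@(17, 3): e=[30,180,10] → #
    (9,1)@(19, 3): e=[-2,208,14] → ·
    (2,2)@(5, 5): e=[186,16,18] → #
    (3,2)@(7, 5): e=[154,44,22] → #
    (4,2)@(9, 5): e=[122,72,26] → #
    (5,2)@(11, 5): e=[90,100,30] → #
    (8,2)@(17, 5): e=[-6,184,42] → ·
    (2,3)@(5, 7): e=[150,20,50] → #
    (7,3)@(15, 7): e=[-10,160,70] → ·
    (2,4)@(5, 9): e=[114,24,82] → #
    (1,5)@(3, 11): e=[110,0,110] → #  [on edge]
  covered (28 px):
    · · · · · · · · · · ·
    · · · · · · # # # · ·
    · · # # # # # # · · ·
    · · # # # # # · · · ·
    · · # # # # · · · · ·
    · # # # # · · · · · ·
    · # # # · · · · · · ·
    · # # · · · · · · · ·
    · # · · · · · · · · ·
    · · · · · · · · · · ·
    · · · · · · · · · · ·
    · · · · · · · · · · ·

Result: [[6,1],[7,1],[8,1],[2,2],[3,2],[4,2],[5,2],[6,2],[7,2],[2,3],[3,3],[4,3],[5,3],[6,3],[2,4],[3,4],[4,4],[5,4],[1,5],[2,5],[3,5],[4,5],[1,6],[2,6],[3,6],[1,7],[2,7],[1,8]]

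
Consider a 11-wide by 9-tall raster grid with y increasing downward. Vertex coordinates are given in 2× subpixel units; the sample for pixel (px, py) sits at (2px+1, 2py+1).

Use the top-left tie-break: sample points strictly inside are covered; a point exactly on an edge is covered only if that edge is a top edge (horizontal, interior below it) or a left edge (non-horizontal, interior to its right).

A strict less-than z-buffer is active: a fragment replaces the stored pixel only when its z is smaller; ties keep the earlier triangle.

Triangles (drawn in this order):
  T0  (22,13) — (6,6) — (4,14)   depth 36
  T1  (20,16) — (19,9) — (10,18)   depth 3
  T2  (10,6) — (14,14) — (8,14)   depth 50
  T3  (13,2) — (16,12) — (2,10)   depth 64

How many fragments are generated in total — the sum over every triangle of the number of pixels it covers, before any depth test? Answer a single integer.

T0:
  2·area = 142  (B↔C swapped to make it positive)
  edge (22, 13)→(4, 14): d=(-18,1) right/bottom  bias=-1
  edge (4, 14)→(6, 6): d=(2,-8) top-left  bias=+0
  edge (6, 6)→(22, 13): d=(16,7) right/bottom  bias=-1
    (3,3)@(7, 7): e=[123,10,9] → █
    (4,3)@(9, 7): e=[121,26,-5] → ·
    (3,4)@(7, 9): e=[87,14,41] → █
    (4,4)@(9, 9): e=[85,30,27] → █
    (5,4)@(11, 9): e=[83,46,13] → █
    (6,4)@(13, 9): e=[81,62,-1] → ·
    (2,5)@(5, 11): e=[53,2,87] → █
    (6,5)@(13, 11): e=[45,66,31] → █
    (7,5)@(15, 11): e=[43,82,17] → █
    (8,5)@(17, 11): e=[41,98,3] → █
    (9,5)@(19, 11): e=[39,114,-11] → ·
    (2,6)@(5, 13): e=[17,6,119] → █
  covered (20 px):
    · · · · · · · · · · ·
    · · · · · · · · · · ·
    · · · · · · · · · · ·
    · · · █ · · · · · · ·
    · · · █ █ █ · · · · ·
    · · █ █ █ █ █ █ █ · ·
    · · █ █ █ █ █ █ █ █ █
    · · · · · · · · · · ·
    · · · · · · · · · · ·
T1:
  2·area = 72  (B↔C swapped to make it positive)
  edge (20, 16)→(10, 18): d=(-10,2) right/bottom  bias=-1
  edge (10, 18)→(19, 9): d=(9,-9) top-left  bias=+0
  edge (19, 9)→(20, 16): d=(1,7) right/bottom  bias=-1
    (10,3)@(21, 7): e=[88,0,-16] → ·  [on edge]
    (9,4)@(19, 9): e=[72,0,0] → ·  [on edge]
    (8,5)@(17, 11): e=[56,0,16] → █  [on edge]
    (9,5)@(19, 11): e=[52,18,2] → █
    (10,5)@(21, 11): e=[48,36,-12] → ·
    (7,6)@(15, 13): e=[40,0,32] → █  [on edge]
    (10,6)@(21, 13): e=[28,54,-10] → ·
    (6,7)@(13, 15): e=[24,0,48] → █  [on edge]
    (10,7)@(21, 15): e=[8,72,-8] → ·
    (5,8)@(11, 17): e=[8,0,64] → █  [on edge]
    (7,8)@(15, 17): e=[0,36,36] → ·  [on edge]
    (8,8)@(17, 17): e=[-4,54,22] → ·
  covered (11 px):
    · · · · · · · · · · ·
    · · · · · · · · · · ·
    · · · · · · · · · · ·
    · · · · · · · · · · ·
    · · · · · · · · · · ·
    · · · · · · · · █ █ ·
    · · · · · · · █ █ █ ·
    · · · · · · █ █ █ █ ·
    · · · · · █ █ · · · ·
T2:
  2·area = 48
  edge (10, 6)→(14, 14): d=(4,8) right/bottom  bias=-1
  edge (14, 14)→(8, 14): d=(-6,0) right/bottom  bias=-1
  edge (8, 14)→(10, 6): d=(2,-8) top-left  bias=+0
    (5,4)@(11, 9): e=[4,30,14] → █
    (6,4)@(13, 9): e=[-12,30,30] → ·
    (4,5)@(9, 11): e=[28,18,2] → █
    (6,5)@(13, 11): e=[-4,18,34] → ·
    (4,6)@(9, 13): e=[36,6,6] → █
    (6,6)@(13, 13): e=[4,6,38] → █
    (7,6)@(15, 13): e=[-12,6,54] → ·
    (4,7)@(9, 15): e=[44,-6,10] → ·
    (5,7)@(11, 15): e=[28,-6,26] → ·
    (6,7)@(13, 15): e=[12,-6,42] → ·
  covered (6 px):
    · · · · · · · · · · ·
    · · · · · · · · · · ·
    · · · · · · · · · · ·
    · · · · · · · · · · ·
    · · · · · █ · · · · ·
    · · · · █ █ · · · · ·
    · · · · █ █ █ · · · ·
    · · · · · · · · · · ·
    · · · · · · · · · · ·
T3:
  2·area = 134
  edge (13, 2)→(16, 12): d=(3,10) right/bottom  bias=-1
  edge (16, 12)→(2, 10): d=(-14,-2) top-left  bias=+0
  edge (2, 10)→(13, 2): d=(11,-8) top-left  bias=+0
    (6,1)@(13, 3): e=[3,120,11] → █
    (7,1)@(15, 3): e=[-17,124,27] → ·
    (4,2)@(9, 5): e=[49,84,1] → █
    (5,2)@(11, 5): e=[29,88,17] → █
    (7,2)@(15, 5): e=[-11,96,49] → ·
    (3,3)@(7, 7): e=[75,52,7] → █
    (7,3)@(15, 7): e=[-5,68,71] → ·
    (2,4)@(5, 9): e=[101,20,13] → █
    (7,4)@(15, 9): e=[1,40,93] → █
    (8,4)@(17, 9): e=[-19,44,109] → ·
    (2,5)@(5, 11): e=[107,-8,35] → ·
    (3,5)@(7, 11): e=[87,-4,51] → ·
    (4,5)@(9, 11): e=[67,0,67] → █  [on edge]
  covered (18 px):
    · · · · · · · · · · ·
    · · · · · · █ · · · ·
    · · · · █ █ █ · · · ·
    · · · █ █ █ █ · · · ·
    · · █ █ █ █ █ █ · · ·
    · · · · █ █ █ █ · · ·
    · · · · · · · · · · ·
    · · · · · · · · · · ·
    · · · · · · · · · · ·

Final: 55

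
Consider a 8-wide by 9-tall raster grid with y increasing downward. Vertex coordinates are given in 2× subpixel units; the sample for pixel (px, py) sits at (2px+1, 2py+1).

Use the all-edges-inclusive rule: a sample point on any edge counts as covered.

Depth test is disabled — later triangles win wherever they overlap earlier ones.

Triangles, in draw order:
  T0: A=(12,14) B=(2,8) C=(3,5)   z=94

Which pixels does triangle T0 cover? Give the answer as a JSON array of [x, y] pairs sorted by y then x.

T0:
  2·area = 36
  edge (12, 14)→(2, 8): d=(-10,-6) inclusive
  edge (2, 8)→(3, 5): d=(1,-3) inclusive
  edge (3, 5)→(12, 14): d=(9,9) inclusive
    (0,1)@(1, 3): e=[44,-8,0] → .  [on edge]
    (1,2)@(3, 5): e=[36,0,0] → X  [on edge]
    (2,2)@(5, 5): e=[48,6,-18] → .
    (1,3)@(3, 7): e=[16,2,18] → X
    (2,3)@(5, 7): e=[28,8,0] → X  [on edge]
    (3,3)@(7, 7): e=[40,14,-18] → .
    (1,4)@(3, 9): e=[-4,4,36] → .
    (2,4)@(5, 9): e=[8,10,18] → X
    (3,4)@(7, 9): e=[20,16,0] → X  [on edge]
    (4,4)@(9, 9): e=[32,22,-18] → .
    (0,5)@(1, 11): e=[-36,0,72] → .  [on edge]
    (2,5)@(5, 11): e=[-12,12,36] → .
    (3,5)@(7, 11): e=[0,18,18] → X  [on edge]
    (4,5)@(9, 11): e=[12,24,0] → X  [on edge]
    (5,6)@(11, 13): e=[4,32,0] → X  [on edge]
    (6,7)@(13, 15): e=[-4,40,0] → .  [on edge]
    (7,8)@(15, 17): e=[-12,48,0] → .  [on edge]
  covered (8 px):
    . . . . . . . .
    . . . . . . . .
    . X . . . . . .
    . X X . . . . .
    . . X X . . . .
    . . . X X . . .
    . . . . . X . .
    . . . . . . . .
    . . . . . . . .

Result: [[1,2],[1,3],[2,3],[2,4],[3,4],[3,5],[4,5],[5,6]]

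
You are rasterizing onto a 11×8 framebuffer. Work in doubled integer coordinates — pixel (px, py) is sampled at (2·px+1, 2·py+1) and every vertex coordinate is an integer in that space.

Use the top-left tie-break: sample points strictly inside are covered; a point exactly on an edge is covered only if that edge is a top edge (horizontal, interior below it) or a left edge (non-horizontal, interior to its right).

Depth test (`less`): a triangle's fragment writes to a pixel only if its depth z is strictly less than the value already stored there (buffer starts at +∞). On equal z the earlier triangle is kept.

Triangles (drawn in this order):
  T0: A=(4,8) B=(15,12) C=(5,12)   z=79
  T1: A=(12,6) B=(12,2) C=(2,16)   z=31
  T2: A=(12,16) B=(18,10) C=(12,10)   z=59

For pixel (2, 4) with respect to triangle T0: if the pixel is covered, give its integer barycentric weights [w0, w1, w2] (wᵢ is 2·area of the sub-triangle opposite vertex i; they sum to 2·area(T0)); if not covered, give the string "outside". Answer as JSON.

T0:
  2·area = 40
  edge (4, 8)→(15, 12): d=(11,4) right/bottom  bias=-1
  edge (15, 12)→(5, 12): d=(-10,0) right/bottom  bias=-1
  edge (5, 12)→(4, 8): d=(-1,-4) top-left  bias=+0
    (2,4)@(5, 9): e=[7,30,3] → █
    (3,4)@(7, 9): e=[-1,30,11] → ·
    (2,5)@(5, 11): e=[29,10,1] → █
    (3,5)@(7, 11): e=[21,10,9] → █
    (4,5)@(9, 11): e=[13,10,17] → █
    (5,5)@(11, 11): e=[5,10,25] → █
    (6,5)@(13, 11): e=[-3,10,33] → ·
    (2,6)@(5, 13): e=[51,-10,-1] → ·
    (3,6)@(7, 13): e=[43,-10,7] → ·
    (4,6)@(9, 13): e=[35,-10,15] → ·
    (5,6)@(11, 13): e=[27,-10,23] → ·
  covered (5 px):
    · · · · · · · · · · ·
    · · · · · · · · · · ·
    · · · · · · · · · · ·
    · · · · · · · · · · ·
    · · █ · · · · · · · ·
    · · █ █ █ █ · · · · ·
    · · · · · · · · · · ·
    · · · · · · · · · · ·
T1:
  2·area = 40  (B↔C swapped to make it positive)
  edge (12, 6)→(2, 16): d=(-10,10) right/bottom  bias=-1
  edge (2, 16)→(12, 2): d=(10,-14) top-left  bias=+0
  edge (12, 2)→(12, 6): d=(0,4) right/bottom  bias=-1
    (8,0)@(17, 1): e=[0,60,-20] → ·  [on edge]
    (7,1)@(15, 3): e=[0,52,-12] → ·  [on edge]
    (5,2)@(11, 5): e=[20,16,4] → █
    (6,2)@(13, 5): e=[0,44,-4] → ·  [on edge]
    (4,3)@(9, 7): e=[20,8,12] → █
    (5,3)@(11, 7): e=[0,36,4] → ·  [on edge]
    (3,4)@(7, 9): e=[20,0,20] → █  [on edge]
    (4,4)@(9, 9): e=[0,28,12] → ·  [on edge]
    (3,5)@(7, 11): e=[0,20,20] → ·  [on edge]
    (2,6)@(5, 13): e=[0,12,28] → ·  [on edge]
    (1,7)@(3, 15): e=[0,4,36] → ·  [on edge]
  covered (3 px):
    · · · · · · · · · · ·
    · · · · · · · · · · ·
    · · · · · █ · · · · ·
    · · · · █ · · · · · ·
    · · · █ · · · · · · ·
    · · · · · · · · · · ·
    · · · · · · · · · · ·
    · · · · · · · · · · ·
T2:
  2·area = 36  (B↔C swapped to make it positive)
  edge (12, 16)→(12, 10): d=(0,-6) top-left  bias=+0
  edge (12, 10)→(18, 10): d=(6,0) top-left  bias=+0
  edge (18, 10)→(12, 16): d=(-6,6) right/bottom  bias=-1
    (10,3)@(21, 7): e=[54,-18,0] → ·  [on edge]
    (9,4)@(19, 9): e=[42,-6,0] → ·  [on edge]
    (6,5)@(13, 11): e=[6,6,24] → █
    (7,5)@(15, 11): e=[18,6,12] → █
    (8,5)@(17, 11): e=[30,6,0] → ·  [on edge]
    (6,6)@(13, 13): e=[6,18,12] → █
    (7,6)@(15, 13): e=[18,18,0] → ·  [on edge]
    (6,7)@(13, 15): e=[6,30,0] → ·  [on edge]
  covered (3 px):
    · · · · · · · · · · ·
    · · · · · · · · · · ·
    · · · · · · · · · · ·
    · · · · · · · · · · ·
    · · · · · · · · · · ·
    · · · · · · █ █ · · ·
    · · · · · · █ · · · ·
    · · · · · · · · · · ·

Answer: [30,3,7]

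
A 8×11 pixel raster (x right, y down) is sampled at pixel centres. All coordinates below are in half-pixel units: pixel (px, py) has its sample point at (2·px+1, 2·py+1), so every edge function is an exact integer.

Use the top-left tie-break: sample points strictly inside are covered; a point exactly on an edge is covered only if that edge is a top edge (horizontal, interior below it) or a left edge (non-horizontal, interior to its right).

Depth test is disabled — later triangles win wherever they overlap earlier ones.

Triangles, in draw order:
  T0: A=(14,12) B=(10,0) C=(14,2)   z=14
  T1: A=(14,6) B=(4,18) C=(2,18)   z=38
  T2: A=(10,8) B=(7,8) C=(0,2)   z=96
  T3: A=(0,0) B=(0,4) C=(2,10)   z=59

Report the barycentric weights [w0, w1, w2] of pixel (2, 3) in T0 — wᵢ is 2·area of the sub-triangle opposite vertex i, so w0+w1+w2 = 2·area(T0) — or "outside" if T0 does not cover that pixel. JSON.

T0:
  2·area = 40
  edge (14, 12)→(10, 0): d=(-4,-12) top-left  bias=+0
  edge (10, 0)→(14, 2): d=(4,2) right/bottom  bias=-1
  edge (14, 2)→(14, 12): d=(0,10) right/bottom  bias=-1
    (5,0)@(11, 1): e=[8,2,30] → #
    (6,0)@(13, 1): e=[32,-2,10] → ·
    (5,1)@(11, 3): e=[0,10,30] → #  [on edge]
    (6,1)@(13, 3): e=[24,6,10] → #
    (7,1)@(15, 3): e=[48,2,-10] → ·
    (5,2)@(11, 5): e=[-8,18,30] → ·
    (6,2)@(13, 5): e=[16,14,10] → #
    (7,2)@(15, 5): e=[40,10,-10] → ·
    (6,3)@(13, 7): e=[8,22,10] → #
    (7,3)@(15, 7): e=[32,18,-10] → ·
    (6,4)@(13, 9): e=[0,30,10] → #  [on edge]
    (7,4)@(15, 9): e=[24,26,-10] → ·
    (7,7)@(15, 15): e=[0,50,-10] → ·  [on edge]
  covered (6 px):
    · · · · · # · ·
    · · · · · # # ·
    · · · · · · # ·
    · · · · · · # ·
    · · · · · · # ·
    · · · · · · · ·
    · · · · · · · ·
    · · · · · · · ·
    · · · · · · · ·
    · · · · · · · ·
    · · · · · · · ·
T1:
  2·area = 24
  edge (14, 6)→(4, 18): d=(-10,12) right/bottom  bias=-1
  edge (4, 18)→(2, 18): d=(-2,0) right/bottom  bias=-1
  edge (2, 18)→(14, 6): d=(12,-12) top-left  bias=+0
    (7,2)@(15, 5): e=[-2,26,0] → ·  [on edge]
    (6,3)@(13, 7): e=[2,22,0] → #  [on edge]
    (7,3)@(15, 7): e=[-22,22,24] → ·
    (5,4)@(11, 9): e=[6,18,0] → #  [on edge]
    (6,4)@(13, 9): e=[-18,18,24] → ·
    (4,5)@(9, 11): e=[10,14,0] → #  [on edge]
    (5,5)@(11, 11): e=[-14,14,24] → ·
    (3,6)@(7, 13): e=[14,10,0] → #  [on edge]
    (4,6)@(9, 13): e=[-10,10,24] → ·
    (2,7)@(5, 15): e=[18,6,0] → #  [on edge]
    (3,7)@(7, 15): e=[-6,6,24] → ·
    (1,8)@(3, 17): e=[22,2,0] → #  [on edge]
    (0,9)@(1, 19): e=[26,-2,0] → ·  [on edge]
  covered (6 px):
    · · · · · · · ·
    · · · · · · · ·
    · · · · · · · ·
    · · · · · · # ·
    · · · · · # · ·
    · · · · # · · ·
    · · · # · · · ·
    · · # · · · · ·
    · # · · · · · ·
    · · · · · · · ·
    · · · · · · · ·
T2:
  2·area = 18
  edge (10, 8)→(7, 8): d=(-3,0) right/bottom  bias=-1
  edge (7, 8)→(0, 2): d=(-7,-6) top-left  bias=+0
  edge (0, 2)→(10, 8): d=(10,6) right/bottom  bias=-1
    (2,2)@(5, 5): e=[9,9,0] → ·  [on edge]
    (3,3)@(7, 7): e=[3,7,8] → #
    (4,3)@(9, 7): e=[3,19,-4] → ·
    (3,4)@(7, 9): e=[-3,-7,28] → ·
    (7,5)@(15, 11): e=[-9,27,0] → ·  [on edge]
  covered (1 px):
    · · · · · · · ·
    · · · · · · · ·
    · · · · · · · ·
    · · · # · · · ·
    · · · · · · · ·
    · · · · · · · ·
    · · · · · · · ·
    · · · · · · · ·
    · · · · · · · ·
    · · · · · · · ·
    · · · · · · · ·
T3:
  2·area = 8  (B↔C swapped to make it positive)
  edge (0, 0)→(2, 10): d=(2,10) right/bottom  bias=-1
  edge (2, 10)→(0, 4): d=(-2,-6) top-left  bias=+0
  edge (0, 4)→(0, 0): d=(0,-4) top-left  bias=+0
    (0,2)@(1, 5): e=[0,4,4] → ·  [on edge]
    (0,3)@(1, 7): e=[4,0,4] → #  [on edge]
    (1,3)@(3, 7): e=[-16,12,12] → ·
    (0,4)@(1, 9): e=[8,-4,4] → ·
    (1,6)@(3, 13): e=[-4,0,12] → ·  [on edge]
    (1,7)@(3, 15): e=[0,-4,12] → ·  [on edge]
    (2,9)@(5, 19): e=[-12,0,20] → ·  [on edge]
  covered (1 px):
    · · · · · · · ·
    · · · · · · · ·
    · · · · · · · ·
    # · · · · · · ·
    · · · · · · · ·
    · · · · · · · ·
    · · · · · · · ·
    · · · · · · · ·
    · · · · · · · ·
    · · · · · · · ·
    · · · · · · · ·

Final: "outside"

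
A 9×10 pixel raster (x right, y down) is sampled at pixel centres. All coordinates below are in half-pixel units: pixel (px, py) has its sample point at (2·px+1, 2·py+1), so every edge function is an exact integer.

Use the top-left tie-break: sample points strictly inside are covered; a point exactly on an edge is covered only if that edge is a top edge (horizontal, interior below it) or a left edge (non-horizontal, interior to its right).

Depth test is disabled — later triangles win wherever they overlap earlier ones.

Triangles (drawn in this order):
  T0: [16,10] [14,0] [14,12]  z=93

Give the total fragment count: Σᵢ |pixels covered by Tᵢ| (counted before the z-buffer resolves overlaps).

T0:
  2·area = 24  (B↔C swapped to make it positive)
  edge (16, 10)→(14, 12): d=(-2,2) right/bottom  bias=-1
  edge (14, 12)→(14, 0): d=(0,-12) top-left  bias=+0
  edge (14, 0)→(16, 10): d=(2,10) right/bottom  bias=-1
    (7,2)@(15, 5): e=[12,12,0] → .  [on edge]
    (7,3)@(15, 7): e=[8,12,4] → X
    (8,3)@(17, 7): e=[4,36,-16] → .
    (7,4)@(15, 9): e=[4,12,8] → X
    (8,4)@(17, 9): e=[0,36,-12] → .  [on edge]
    (7,5)@(15, 11): e=[0,12,12] → .  [on edge]
    (6,6)@(13, 13): e=[0,-12,36] → .  [on edge]
    (5,7)@(11, 15): e=[0,-36,60] → .  [on edge]
    (8,7)@(17, 15): e=[-12,36,0] → .  [on edge]
    (4,8)@(9, 17): e=[0,-60,84] → .  [on edge]
    (3,9)@(7, 19): e=[0,-84,108] → .  [on edge]
  covered (2 px):
    . . . . . . . . .
    . . . . . . . . .
    . . . . . . . . .
    . . . . . . . X .
    . . . . . . . X .
    . . . . . . . . .
    . . . . . . . . .
    . . . . . . . . .
    . . . . . . . . .
    . . . . . . . . .

Final: 2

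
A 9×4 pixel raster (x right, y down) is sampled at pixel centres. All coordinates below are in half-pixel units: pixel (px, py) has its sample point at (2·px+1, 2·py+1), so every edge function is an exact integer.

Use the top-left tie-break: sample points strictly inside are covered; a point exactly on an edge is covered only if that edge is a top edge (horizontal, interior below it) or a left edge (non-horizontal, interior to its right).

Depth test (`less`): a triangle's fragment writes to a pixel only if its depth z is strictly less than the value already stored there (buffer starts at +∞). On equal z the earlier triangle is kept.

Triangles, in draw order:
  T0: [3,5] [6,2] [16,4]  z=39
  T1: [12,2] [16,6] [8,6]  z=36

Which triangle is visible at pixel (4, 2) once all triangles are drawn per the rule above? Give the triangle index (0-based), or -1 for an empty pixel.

T0:
  2·area = 36
  edge (3, 5)→(6, 2): d=(3,-3) top-left  bias=+0
  edge (6, 2)→(16, 4): d=(10,2) right/bottom  bias=-1
  edge (16, 4)→(3, 5): d=(-13,1) right/bottom  bias=-1
    (0,0)@(1, 1): e=[-18,0,54] → ·  [on edge]
    (3,0)@(7, 1): e=[0,-12,48] → ·  [on edge]
    (2,1)@(5, 3): e=[0,12,24] → #  [on edge]
    (3,1)@(7, 3): e=[6,8,22] → #
    (4,1)@(9, 3): e=[12,4,20] → #
    (5,1)@(11, 3): e=[18,0,18] → ·  [on edge]
    (1,2)@(3, 5): e=[0,36,0] → ·  [on edge]
    (2,2)@(5, 5): e=[6,32,-2] → ·
    (3,2)@(7, 5): e=[12,28,-4] → ·
    (4,2)@(9, 5): e=[18,24,-6] → ·
    (0,3)@(1, 7): e=[0,60,-24] → ·  [on edge]
  covered (3 px):
    · · · · · · · · ·
    · · # # # · · · ·
    · · · · · · · · ·
    · · · · · · · · ·
T1:
  2·area = 32
  edge (12, 2)→(16, 6): d=(4,4) right/bottom  bias=-1
  edge (16, 6)→(8, 6): d=(-8,0) right/bottom  bias=-1
  edge (8, 6)→(12, 2): d=(4,-4) top-left  bias=+0
    (5,0)@(11, 1): e=[0,40,-8] → ·  [on edge]
    (6,0)@(13, 1): e=[-8,40,0] → ·  [on edge]
    (5,1)@(11, 3): e=[8,24,0] → #  [on edge]
    (6,1)@(13, 3): e=[0,24,8] → ·  [on edge]
    (4,2)@(9, 5): e=[24,8,0] → #  [on edge]
    (6,2)@(13, 5): e=[8,8,16] → #
    (7,2)@(15, 5): e=[0,8,24] → ·  [on edge]
    (3,3)@(7, 7): e=[40,-8,0] → ·  [on edge]
    (4,3)@(9, 7): e=[32,-8,8] → ·
    (5,3)@(11, 7): e=[24,-8,16] → ·
    (6,3)@(13, 7): e=[16,-8,24] → ·
    (8,3)@(17, 7): e=[0,-8,40] → ·  [on edge]
  covered (4 px):
    · · · · · · · · ·
    · · · · · # · · ·
    · · · · # # # · ·
    · · · · · · · · ·

Z-buffer (winner per pixel, '.' = empty):
  . . . . . . . . .
  . . 0 0 0 1 . . .
  . . . . 1 1 1 . .
  . . . . . . . . .

Answer: 1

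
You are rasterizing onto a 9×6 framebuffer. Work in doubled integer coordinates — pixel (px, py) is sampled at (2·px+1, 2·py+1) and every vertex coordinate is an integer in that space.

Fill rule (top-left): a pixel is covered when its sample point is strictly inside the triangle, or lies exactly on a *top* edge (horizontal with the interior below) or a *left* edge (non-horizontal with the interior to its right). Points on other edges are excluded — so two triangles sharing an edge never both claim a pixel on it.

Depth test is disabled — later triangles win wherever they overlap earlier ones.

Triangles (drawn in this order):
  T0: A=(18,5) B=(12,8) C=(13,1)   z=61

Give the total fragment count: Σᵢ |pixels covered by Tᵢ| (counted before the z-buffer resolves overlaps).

T0:
  2·area = 39
  edge (18, 5)→(12, 8): d=(-6,3) right/bottom  bias=-1
  edge (12, 8)→(13, 1): d=(1,-7) top-left  bias=+0
  edge (13, 1)→(18, 5): d=(5,4) right/bottom  bias=-1
    (6,0)@(13, 1): e=[39,0,0] → ·  [on edge]
    (6,1)@(13, 3): e=[27,2,10] → #
    (7,1)@(15, 3): e=[21,16,2] → #
    (8,1)@(17, 3): e=[15,30,-6] → ·
    (6,2)@(13, 5): e=[15,4,20] → #
    (8,2)@(17, 5): e=[3,32,4] → #
    (6,3)@(13, 7): e=[3,6,30] → #
    (7,3)@(15, 7): e=[-3,20,22] → ·
    (8,3)@(17, 7): e=[-9,34,14] → ·
    (6,4)@(13, 9): e=[-9,8,40] → ·
  covered (6 px):
    · · · · · · · · ·
    · · · · · · # # ·
    · · · · · · # # #
    · · · · · · # · ·
    · · · · · · · · ·
    · · · · · · · · ·

Final: 6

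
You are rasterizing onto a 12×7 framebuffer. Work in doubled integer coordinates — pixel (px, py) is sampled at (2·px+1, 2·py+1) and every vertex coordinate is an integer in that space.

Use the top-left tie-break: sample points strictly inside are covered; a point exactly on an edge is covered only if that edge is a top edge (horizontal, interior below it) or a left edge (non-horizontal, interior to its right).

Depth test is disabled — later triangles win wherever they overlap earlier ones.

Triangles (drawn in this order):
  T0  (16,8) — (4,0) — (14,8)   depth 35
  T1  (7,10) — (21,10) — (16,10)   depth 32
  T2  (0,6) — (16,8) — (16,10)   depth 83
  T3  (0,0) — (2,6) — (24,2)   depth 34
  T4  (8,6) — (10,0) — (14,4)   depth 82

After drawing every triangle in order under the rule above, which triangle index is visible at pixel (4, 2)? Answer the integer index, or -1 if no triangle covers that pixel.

T0:
  2·area = 16  (B↔C swapped to make it positive)
  edge (16, 8)→(14, 8): d=(-2,0) right/bottom  bias=-1
  edge (14, 8)→(4, 0): d=(-10,-8) top-left  bias=+0
  edge (4, 0)→(16, 8): d=(12,8) right/bottom  bias=-1
    (5,2)@(11, 5): e=[6,6,4] → █
    (6,2)@(13, 5): e=[6,22,-12] → ·
    (5,3)@(11, 7): e=[2,-14,28] → ·
    (6,3)@(13, 7): e=[2,2,12] → █
    (7,3)@(15, 7): e=[2,18,-4] → ·
    (6,4)@(13, 9): e=[-2,-18,36] → ·
  covered (2 px):
    · · · · · · · · · · · ·
    · · · · · · · · · · · ·
    · · · · · █ · · · · · ·
    · · · · · · █ · · · · ·
    · · · · · · · · · · · ·
    · · · · · · · · · · · ·
    · · · · · · · · · · · ·
T1:
  degenerate (2·area = 0) — covers nothing
T2:
  2·area = 32
  edge (0, 6)→(16, 8): d=(16,2) right/bottom  bias=-1
  edge (16, 8)→(16, 10): d=(0,2) right/bottom  bias=-1
  edge (16, 10)→(0, 6): d=(-16,-4) top-left  bias=+0
    (2,3)@(5, 7): e=[6,22,4] → █
    (3,3)@(7, 7): e=[2,18,12] → █
    (4,3)@(9, 7): e=[-2,14,20] → ·
    (2,4)@(5, 9): e=[38,22,-28] → ·
    (3,4)@(7, 9): e=[34,18,-20] → ·
    (6,4)@(13, 9): e=[22,6,4] → █
    (7,4)@(15, 9): e=[18,2,12] → █
    (8,4)@(17, 9): e=[14,-2,20] → ·
    (6,5)@(13, 11): e=[54,6,-28] → ·
    (7,5)@(15, 11): e=[50,2,-20] → ·
  covered (4 px):
    · · · · · · · · · · · ·
    · · · · · · · · · · · ·
    · · · · · · · · · · · ·
    · · █ █ · · · · · · · ·
    · · · · · · █ █ · · · ·
    · · · · · · · · · · · ·
    · · · · · · · · · · · ·
T3:
  2·area = 140  (B↔C swapped to make it positive)
  edge (0, 0)→(24, 2): d=(24,2) right/bottom  bias=-1
  edge (24, 2)→(2, 6): d=(-22,4) right/bottom  bias=-1
  edge (2, 6)→(0, 0): d=(-2,-6) top-left  bias=+0
    (0,0)@(1, 1): e=[22,114,4] → █
    (1,0)@(3, 1): e=[18,106,16] → █
    (2,0)@(5, 1): e=[14,98,28] → █
    (3,0)@(7, 1): e=[10,90,40] → █
    (4,0)@(9, 1): e=[6,82,52] → █
    (5,0)@(11, 1): e=[2,74,64] → █
    (6,0)@(13, 1): e=[-2,66,76] → ·
    (0,1)@(1, 3): e=[70,70,0] → █  [on edge]
    (6,1)@(13, 3): e=[46,22,72] → █
    (7,1)@(15, 3): e=[42,14,84] → █
    (8,1)@(17, 3): e=[38,6,96] → █
    (9,1)@(19, 3): e=[34,-2,108] → ·
    (1,4)@(3, 9): e=[210,-70,0] → ·  [on edge]
  covered (18 px):
    █ █ █ █ █ █ · · · · · ·
    █ █ █ █ █ █ █ █ █ · · ·
    · █ █ █ · · · · · · · ·
    · · · · · · · · · · · ·
    · · · · · · · · · · · ·
    · · · · · · · · · · · ·
    · · · · · · · · · · · ·
T4:
  2·area = 32
  edge (8, 6)→(10, 0): d=(2,-6) top-left  bias=+0
  edge (10, 0)→(14, 4): d=(4,4) right/bottom  bias=-1
  edge (14, 4)→(8, 6): d=(-6,2) right/bottom  bias=-1
    (5,0)@(11, 1): e=[8,0,24] → ·  [on edge]
    (11,0)@(23, 1): e=[80,-48,0] → ·  [on edge]
    (4,1)@(9, 3): e=[0,16,16] → █  [on edge]
    (5,1)@(11, 3): e=[12,8,12] → █
    (6,1)@(13, 3): e=[24,0,8] → ·  [on edge]
    (8,1)@(17, 3): e=[48,-16,0] → ·  [on edge]
    (4,2)@(9, 5): e=[4,24,4] → █
    (5,2)@(11, 5): e=[16,16,0] → ·  [on edge]
    (7,2)@(15, 5): e=[40,0,-8] → ·  [on edge]
    (2,3)@(5, 7): e=[-16,48,0] → ·  [on edge]
    (4,3)@(9, 7): e=[8,32,-8] → ·
    (8,3)@(17, 7): e=[56,0,-24] → ·  [on edge]
    (3,4)@(7, 9): e=[0,48,-16] → ·  [on edge]
    (9,4)@(19, 9): e=[72,0,-40] → ·  [on edge]
    (10,5)@(21, 11): e=[88,0,-56] → ·  [on edge]
    (11,6)@(23, 13): e=[104,0,-72] → ·  [on edge]
  covered (3 px):
    · · · · · · · · · · · ·
    · · · · █ █ · · · · · ·
    · · · · █ · · · · · · ·
    · · · · · · · · · · · ·
    · · · · · · · · · · · ·
    · · · · · · · · · · · ·
    · · · · · · · · · · · ·

Z-buffer (winner per pixel, '.' = empty):
  3 3 3 3 3 3 . . . . . .
  3 3 3 3 4 4 3 3 3 . . .
  . 3 3 3 4 0 . . . . . .
  . . 2 2 . . 0 . . . . .
  . . . . . . 2 2 . . . .
  . . . . . . . . . . . .
  . . . . . . . . . . . .

Final: 4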